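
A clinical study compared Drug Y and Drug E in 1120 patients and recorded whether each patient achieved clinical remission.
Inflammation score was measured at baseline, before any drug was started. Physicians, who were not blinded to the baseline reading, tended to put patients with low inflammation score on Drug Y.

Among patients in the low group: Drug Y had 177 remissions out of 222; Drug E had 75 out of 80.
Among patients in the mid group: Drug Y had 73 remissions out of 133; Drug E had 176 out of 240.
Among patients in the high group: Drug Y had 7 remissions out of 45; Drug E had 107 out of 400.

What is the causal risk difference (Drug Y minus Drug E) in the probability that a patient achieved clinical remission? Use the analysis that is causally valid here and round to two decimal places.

-0.14

Within every inflammation score level Drug E has the higher rate, yet pooled Drug Y does — Simpson's reversal.
Nothing the drug does changes inflammation score; the imbalance is an allocation artefact. With inflammation score also predicting the outcome, the pooled figure is confounded, and the within-stratum comparison is the causal one.
Adjusting over the population distribution of inflammation score: 0.270·(0.797−0.938) + 0.333·(0.549−0.733) + 0.397·(0.156−0.268) = -0.144.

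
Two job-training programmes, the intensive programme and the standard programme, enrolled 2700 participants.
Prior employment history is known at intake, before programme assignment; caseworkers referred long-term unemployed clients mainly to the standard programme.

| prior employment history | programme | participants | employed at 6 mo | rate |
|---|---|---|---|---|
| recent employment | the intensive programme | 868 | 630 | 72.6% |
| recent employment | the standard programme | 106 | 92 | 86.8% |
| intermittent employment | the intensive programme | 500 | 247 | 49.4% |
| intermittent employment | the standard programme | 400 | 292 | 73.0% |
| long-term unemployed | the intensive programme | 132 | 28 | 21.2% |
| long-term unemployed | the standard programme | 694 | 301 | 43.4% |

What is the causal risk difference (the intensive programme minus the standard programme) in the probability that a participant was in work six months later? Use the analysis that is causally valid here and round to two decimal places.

-0.20

the standard programme is higher inside every prior employment history stratum but the intensive programme is higher in aggregate. Whether to stratify depends on how prior employment history relates to the programme.
Nothing the programme does changes prior employment history; the imbalance is an allocation artefact. With prior employment history also predicting the outcome, the pooled figure is confounded, and the within-stratum comparison is the causal one.
Adjusting over the population distribution of prior employment history: 0.361·(0.726−0.868) + 0.333·(0.494−0.730) + 0.306·(0.212−0.434) = -0.198.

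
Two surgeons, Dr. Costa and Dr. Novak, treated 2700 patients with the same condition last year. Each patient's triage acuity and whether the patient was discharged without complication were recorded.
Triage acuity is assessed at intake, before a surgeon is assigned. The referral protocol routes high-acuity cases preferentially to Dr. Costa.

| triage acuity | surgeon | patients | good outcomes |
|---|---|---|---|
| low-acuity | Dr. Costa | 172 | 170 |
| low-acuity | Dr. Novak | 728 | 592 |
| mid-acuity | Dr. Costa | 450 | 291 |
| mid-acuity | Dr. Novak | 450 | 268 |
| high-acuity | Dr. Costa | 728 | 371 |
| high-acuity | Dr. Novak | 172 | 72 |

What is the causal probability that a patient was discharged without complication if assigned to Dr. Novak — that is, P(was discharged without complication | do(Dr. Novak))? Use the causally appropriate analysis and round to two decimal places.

Triage acuity differs across surgeons for reasons unrelated to any effect of the surgeon itself, and it separately predicts the outcome — a classic confounder. We must compare within triage acuity levels.
Standardising Dr. Novak to the population triage acuity mix: 0.333·592/728 + 0.333·268/450 + 0.333·72/172 = 0.609.

0.61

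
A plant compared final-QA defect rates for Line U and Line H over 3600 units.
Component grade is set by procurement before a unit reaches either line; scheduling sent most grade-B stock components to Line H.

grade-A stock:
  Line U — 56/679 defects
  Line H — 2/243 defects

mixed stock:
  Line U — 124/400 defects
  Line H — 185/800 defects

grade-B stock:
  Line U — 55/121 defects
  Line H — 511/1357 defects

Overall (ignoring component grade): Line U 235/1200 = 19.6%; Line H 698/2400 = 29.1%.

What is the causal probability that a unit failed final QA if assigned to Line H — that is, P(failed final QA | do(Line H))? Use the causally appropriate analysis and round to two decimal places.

Within every component grade level Line H has the lower rate, yet pooled Line U does — Simpson's reversal.
Here component grade is a common cause — it drives both which line a case falls under and the outcome. The crude comparison mixes populations; the stratum-specific rates are the causally relevant ones.
Standardising Line H to the population component grade mix: 0.256·2/243 + 0.333·185/800 + 0.411·511/1357 = 0.234.

0.23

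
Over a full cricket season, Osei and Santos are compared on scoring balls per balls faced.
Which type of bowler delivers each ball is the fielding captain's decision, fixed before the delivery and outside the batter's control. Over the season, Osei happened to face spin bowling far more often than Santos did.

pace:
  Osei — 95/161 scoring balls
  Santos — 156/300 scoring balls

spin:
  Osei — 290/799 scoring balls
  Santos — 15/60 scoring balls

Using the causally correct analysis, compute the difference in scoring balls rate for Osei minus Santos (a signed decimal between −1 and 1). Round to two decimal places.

+0.10

The imbalance in bowling type arose from how balls faced were allocated, not from anything the player did; and bowling type independently affects the outcome. The pooled gap is confounded — condition on bowling type.
Adjusting over the population distribution of bowling type: 0.349·(0.590−0.520) + 0.651·(0.363−0.250) = +0.098.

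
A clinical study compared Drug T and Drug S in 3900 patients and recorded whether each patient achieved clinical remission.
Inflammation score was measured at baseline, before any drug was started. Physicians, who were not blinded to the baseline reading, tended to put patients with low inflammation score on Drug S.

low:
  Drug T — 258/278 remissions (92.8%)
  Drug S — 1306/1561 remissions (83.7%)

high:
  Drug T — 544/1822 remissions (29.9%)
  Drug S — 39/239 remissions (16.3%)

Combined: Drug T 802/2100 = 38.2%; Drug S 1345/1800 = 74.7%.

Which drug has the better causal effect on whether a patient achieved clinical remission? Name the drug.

Drug T

The inflammation score-specific comparison favours Drug T throughout, but the pooled figures favour Drug S. The question is whether to condition on inflammation score.
The imbalance in inflammation score arose from how patients were allocated, not from anything the drug did; and inflammation score independently affects the outcome. The pooled gap is confounded — condition on inflammation score.
Within each level — low: 92.8% vs 83.7%; high: 29.9% vs 16.3% — Drug T is higher every time.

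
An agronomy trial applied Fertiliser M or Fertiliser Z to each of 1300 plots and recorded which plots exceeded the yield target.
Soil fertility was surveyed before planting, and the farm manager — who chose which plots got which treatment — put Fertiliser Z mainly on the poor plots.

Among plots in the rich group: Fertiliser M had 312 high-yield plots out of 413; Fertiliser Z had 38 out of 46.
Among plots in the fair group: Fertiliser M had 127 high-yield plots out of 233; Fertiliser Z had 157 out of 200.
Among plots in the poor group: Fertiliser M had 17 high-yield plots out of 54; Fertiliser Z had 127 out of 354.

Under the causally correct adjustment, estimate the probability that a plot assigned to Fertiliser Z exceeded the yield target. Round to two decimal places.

0.67

Soil fertility differs across fertilisers for reasons unrelated to any effect of the fertiliser itself, and it separately predicts the outcome — a classic confounder. We must compare within soil fertility levels.
Standardising Fertiliser Z to the population soil fertility mix: 0.353·38/46 + 0.333·157/200 + 0.314·127/354 = 0.666.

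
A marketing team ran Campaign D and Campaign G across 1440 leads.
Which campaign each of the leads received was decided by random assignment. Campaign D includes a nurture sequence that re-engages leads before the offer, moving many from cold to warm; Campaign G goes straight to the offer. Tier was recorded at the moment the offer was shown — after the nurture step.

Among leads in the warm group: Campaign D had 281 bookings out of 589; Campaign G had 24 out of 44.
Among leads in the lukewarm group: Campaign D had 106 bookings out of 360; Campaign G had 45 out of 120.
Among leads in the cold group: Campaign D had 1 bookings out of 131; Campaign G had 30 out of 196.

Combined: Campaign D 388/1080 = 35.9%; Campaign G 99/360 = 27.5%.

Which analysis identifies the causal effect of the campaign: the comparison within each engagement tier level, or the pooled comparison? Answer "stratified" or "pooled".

The distribution of engagement tier is itself part of what the campaign does — it is an intermediate outcome. Holding it fixed would remove that part of the effect; the total effect is the pooled difference.
Pooled: Campaign D 35.9% vs Campaign G 27.5%; Campaign D is higher overall.

pooled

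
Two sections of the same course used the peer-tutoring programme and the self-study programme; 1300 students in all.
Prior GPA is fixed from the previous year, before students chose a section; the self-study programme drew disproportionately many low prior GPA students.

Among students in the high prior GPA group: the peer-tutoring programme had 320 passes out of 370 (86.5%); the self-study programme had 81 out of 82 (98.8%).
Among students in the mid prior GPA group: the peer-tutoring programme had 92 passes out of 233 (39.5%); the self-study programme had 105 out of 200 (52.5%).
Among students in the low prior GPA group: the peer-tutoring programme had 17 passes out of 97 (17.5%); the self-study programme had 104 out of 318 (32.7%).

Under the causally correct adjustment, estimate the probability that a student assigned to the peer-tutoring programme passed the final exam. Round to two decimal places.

Here prior GPA band is a common cause — it drives both which teaching method a case falls under and the outcome. The crude comparison mixes populations; the stratum-specific rates are the causally relevant ones.
Standardising the peer-tutoring programme to the population prior GPA band mix: 0.348·320/370 + 0.333·92/233 + 0.319·17/97 = 0.488.

0.49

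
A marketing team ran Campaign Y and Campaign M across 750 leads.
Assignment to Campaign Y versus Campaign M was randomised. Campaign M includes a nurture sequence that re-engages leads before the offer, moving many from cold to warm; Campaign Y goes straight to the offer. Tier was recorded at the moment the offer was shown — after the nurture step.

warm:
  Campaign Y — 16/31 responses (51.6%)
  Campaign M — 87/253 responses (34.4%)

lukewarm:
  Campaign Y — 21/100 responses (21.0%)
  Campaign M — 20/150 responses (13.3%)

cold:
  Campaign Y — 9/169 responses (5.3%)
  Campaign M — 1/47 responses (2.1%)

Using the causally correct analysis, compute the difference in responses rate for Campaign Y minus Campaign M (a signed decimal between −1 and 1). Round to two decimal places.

Engagement tier is recorded after the campaign and is itself shifted by it — it sits on the causal path from campaign to outcome. Conditioning on a mediator would strip out part of the effect we want; the pooled comparison gives the total causal effect.
The causal difference is the pooled difference: 0.153 − 0.240 = -0.087.

-0.09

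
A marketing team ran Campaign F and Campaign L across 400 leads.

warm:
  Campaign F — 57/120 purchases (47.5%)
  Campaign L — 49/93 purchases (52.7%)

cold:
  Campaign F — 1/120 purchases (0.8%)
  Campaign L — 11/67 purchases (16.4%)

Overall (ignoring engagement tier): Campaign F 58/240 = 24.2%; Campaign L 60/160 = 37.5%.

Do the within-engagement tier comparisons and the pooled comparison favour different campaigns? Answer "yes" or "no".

no

Within each engagement tier level (warm 47.5% vs 52.7%; cold 0.8% vs 16.4%), Campaign L has the higher rate every time. Pooled: 24.2% vs 37.5% — Campaign L has the higher rate overall. They agree.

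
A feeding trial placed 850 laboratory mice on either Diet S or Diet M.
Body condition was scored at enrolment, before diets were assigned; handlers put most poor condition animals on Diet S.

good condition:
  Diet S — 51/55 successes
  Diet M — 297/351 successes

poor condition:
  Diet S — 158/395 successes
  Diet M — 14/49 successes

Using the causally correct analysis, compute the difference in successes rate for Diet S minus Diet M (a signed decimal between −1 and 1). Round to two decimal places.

+0.10

Diet S is higher inside every starting body condition stratum but Diet M is higher in aggregate. Whether to stratify depends on how starting body condition relates to the diet.
Here starting body condition is a common cause — it drives both which diet a case falls under and the outcome. The crude comparison mixes populations; the stratum-specific rates are the causally relevant ones.
Adjusting over the population distribution of starting body condition: 0.478·(0.927−0.846) + 0.522·(0.400−0.286) = +0.098.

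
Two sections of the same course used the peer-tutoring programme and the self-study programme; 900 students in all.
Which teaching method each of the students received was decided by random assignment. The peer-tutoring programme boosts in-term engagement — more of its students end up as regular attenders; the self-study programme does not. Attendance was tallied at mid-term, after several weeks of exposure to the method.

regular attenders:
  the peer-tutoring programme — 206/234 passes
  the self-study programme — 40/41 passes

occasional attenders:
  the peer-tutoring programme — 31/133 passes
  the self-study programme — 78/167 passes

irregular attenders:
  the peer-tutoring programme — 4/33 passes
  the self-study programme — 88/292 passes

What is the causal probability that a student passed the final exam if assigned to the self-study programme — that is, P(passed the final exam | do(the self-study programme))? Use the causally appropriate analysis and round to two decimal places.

The mid-term attendance-specific comparison favours the self-study programme throughout, but the pooled figures favour the peer-tutoring programme. The question is whether to condition on mid-term attendance.
Stratifying would compare teaching methods among students the teaching methods themselves sorted into mid-term attendance groups — a form of selection on an intermediate. The unconditioned pooled rates give the total causal effect.
So P(outcome | do(the self-study programme)) is just the pooled rate for the self-study programme: 206/500 = 0.412.

0.41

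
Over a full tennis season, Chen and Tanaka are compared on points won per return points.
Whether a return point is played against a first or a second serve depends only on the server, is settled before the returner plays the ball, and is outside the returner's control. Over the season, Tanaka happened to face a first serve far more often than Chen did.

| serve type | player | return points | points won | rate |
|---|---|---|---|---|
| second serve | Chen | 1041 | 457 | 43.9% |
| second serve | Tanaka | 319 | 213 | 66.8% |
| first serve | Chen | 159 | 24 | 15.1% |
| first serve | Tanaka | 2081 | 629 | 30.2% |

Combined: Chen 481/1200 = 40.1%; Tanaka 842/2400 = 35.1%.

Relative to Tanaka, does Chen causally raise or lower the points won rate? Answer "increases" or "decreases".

decreases

Serve type differs across players for reasons unrelated to any effect of the player itself, and it separately predicts the outcome — a classic confounder. We must compare within serve type levels.
Within each level — second serve: 43.9% vs 66.8%; first serve: 15.1% vs 30.2% — Tanaka is higher every time.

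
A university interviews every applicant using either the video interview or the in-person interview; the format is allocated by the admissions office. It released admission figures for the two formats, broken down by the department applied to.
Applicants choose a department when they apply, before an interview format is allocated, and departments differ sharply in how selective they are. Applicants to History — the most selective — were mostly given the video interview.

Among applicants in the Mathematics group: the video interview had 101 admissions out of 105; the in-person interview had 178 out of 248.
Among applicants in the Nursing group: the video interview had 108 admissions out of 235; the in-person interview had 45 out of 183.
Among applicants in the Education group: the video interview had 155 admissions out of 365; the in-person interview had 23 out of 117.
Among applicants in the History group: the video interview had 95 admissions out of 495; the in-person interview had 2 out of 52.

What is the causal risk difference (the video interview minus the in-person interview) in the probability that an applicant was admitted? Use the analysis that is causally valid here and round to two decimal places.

+0.21

Department is set before the interview format has any effect — it is not caused by the interview format — and it independently drives the outcome. That makes it a confounder, so the causal comparison is within department levels.
Adjusting over the population distribution of department: 0.196·(0.962−0.718) + 0.232·(0.460−0.246) + 0.268·(0.425−0.197) + 0.304·(0.192−0.038) = +0.205.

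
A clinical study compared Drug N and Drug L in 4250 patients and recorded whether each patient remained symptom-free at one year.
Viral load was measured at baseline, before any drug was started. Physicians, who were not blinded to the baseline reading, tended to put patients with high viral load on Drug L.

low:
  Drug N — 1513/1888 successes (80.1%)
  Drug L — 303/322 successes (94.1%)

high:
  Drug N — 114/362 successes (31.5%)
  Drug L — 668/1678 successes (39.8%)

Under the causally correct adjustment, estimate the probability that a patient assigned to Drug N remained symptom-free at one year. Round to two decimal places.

0.57

Within every viral load level Drug L has the higher rate, yet pooled Drug N does — Simpson's reversal.
Viral load is set before the drug has any effect — it is not caused by the drug — and it independently drives the outcome. That makes it a confounder, so the causal comparison is within viral load levels.
Standardising Drug N to the population viral load mix: 0.520·1513/1888 + 0.480·114/362 = 0.568.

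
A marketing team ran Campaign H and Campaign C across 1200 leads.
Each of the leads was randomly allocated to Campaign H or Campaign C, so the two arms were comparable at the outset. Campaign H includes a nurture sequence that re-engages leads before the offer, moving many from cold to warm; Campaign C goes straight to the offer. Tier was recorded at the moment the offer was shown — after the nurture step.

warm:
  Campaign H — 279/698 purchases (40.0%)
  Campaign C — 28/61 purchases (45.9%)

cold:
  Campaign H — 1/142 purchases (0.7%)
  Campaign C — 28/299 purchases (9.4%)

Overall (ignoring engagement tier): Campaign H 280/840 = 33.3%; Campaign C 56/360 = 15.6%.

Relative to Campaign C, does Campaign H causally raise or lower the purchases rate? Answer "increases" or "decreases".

increases

Engagement tier is recorded after the campaign and is itself shifted by it — it sits on the causal path from campaign to outcome. Conditioning on a mediator would strip out part of the effect we want; the pooled comparison gives the total causal effect.
Pooled: Campaign H 33.3% vs Campaign C 15.6%; Campaign H is higher overall.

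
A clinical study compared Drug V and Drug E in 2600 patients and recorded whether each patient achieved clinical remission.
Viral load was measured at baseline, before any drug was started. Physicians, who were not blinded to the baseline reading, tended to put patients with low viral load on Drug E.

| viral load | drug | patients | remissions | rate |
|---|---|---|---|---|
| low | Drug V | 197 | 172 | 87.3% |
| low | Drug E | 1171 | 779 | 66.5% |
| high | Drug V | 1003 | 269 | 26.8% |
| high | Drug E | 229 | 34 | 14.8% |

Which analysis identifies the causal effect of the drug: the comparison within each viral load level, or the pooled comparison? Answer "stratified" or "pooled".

stratified

The viral load-specific comparison favours Drug V throughout, but the pooled figures favour Drug E. The question is whether to condition on viral load.
Since viral load is a pre-existing factor (not a product of the drug) and it affects the outcome on its own, it is a confounder. The stratified rates, not the pooled rate, identify the causal effect.
Within each level — low: 87.3% vs 66.5%; high: 26.8% vs 14.8% — Drug V is higher every time.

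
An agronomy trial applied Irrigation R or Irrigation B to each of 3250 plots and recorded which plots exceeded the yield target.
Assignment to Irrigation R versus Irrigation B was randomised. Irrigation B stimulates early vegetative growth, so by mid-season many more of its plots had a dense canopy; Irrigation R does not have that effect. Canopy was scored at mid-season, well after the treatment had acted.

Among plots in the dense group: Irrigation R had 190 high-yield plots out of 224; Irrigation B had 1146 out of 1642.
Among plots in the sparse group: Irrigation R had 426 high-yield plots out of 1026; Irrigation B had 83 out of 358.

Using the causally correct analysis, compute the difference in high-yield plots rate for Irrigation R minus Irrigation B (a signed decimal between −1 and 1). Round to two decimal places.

Mid-season canopy here is a post-treatment variable shaped by the irrigation; conditioning on it would introduce bias rather than remove it. The overall comparison is the causal one.
The causal difference is the pooled difference: 0.493 − 0.615 = -0.122.

-0.12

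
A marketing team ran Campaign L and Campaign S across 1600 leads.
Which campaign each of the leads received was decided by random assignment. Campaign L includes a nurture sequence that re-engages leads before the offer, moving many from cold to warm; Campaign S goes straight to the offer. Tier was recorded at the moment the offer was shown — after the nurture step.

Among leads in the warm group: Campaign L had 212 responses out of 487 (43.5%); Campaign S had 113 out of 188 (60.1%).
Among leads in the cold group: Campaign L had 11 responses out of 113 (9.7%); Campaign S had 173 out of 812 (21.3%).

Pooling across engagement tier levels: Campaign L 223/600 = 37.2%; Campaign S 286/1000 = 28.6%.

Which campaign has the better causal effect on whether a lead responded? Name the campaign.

The engagement tier-specific comparison favours Campaign S throughout, but the pooled figures favour Campaign L. The question is whether to condition on engagement tier.
Because the campaign influences engagement tier, engagement tier is a post-treatment mediator, not a confounder. Stratifying on it would bias the estimate; the causal effect is the crude pooled difference.
Pooled: Campaign L 37.2% vs Campaign S 28.6%; Campaign L is higher overall.

Campaign L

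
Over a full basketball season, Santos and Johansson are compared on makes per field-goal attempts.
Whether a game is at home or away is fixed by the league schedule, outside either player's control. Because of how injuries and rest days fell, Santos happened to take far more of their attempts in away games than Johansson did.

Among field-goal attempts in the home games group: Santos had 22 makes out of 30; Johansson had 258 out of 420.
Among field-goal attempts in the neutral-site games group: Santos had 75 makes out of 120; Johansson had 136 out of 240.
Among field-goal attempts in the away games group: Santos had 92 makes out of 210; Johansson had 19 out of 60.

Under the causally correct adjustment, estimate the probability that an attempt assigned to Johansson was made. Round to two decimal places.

0.52

Santos is higher inside every game venue stratum but Johansson is higher in aggregate. Whether to stratify depends on how game venue relates to the player.
Since game venue is a pre-existing factor (not a product of the player) and it affects the outcome on its own, it is a confounder. The stratified rates, not the pooled rate, identify the causal effect.
Standardising Johansson to the population game venue mix: 0.417·258/420 + 0.333·136/240 + 0.250·19/60 = 0.524.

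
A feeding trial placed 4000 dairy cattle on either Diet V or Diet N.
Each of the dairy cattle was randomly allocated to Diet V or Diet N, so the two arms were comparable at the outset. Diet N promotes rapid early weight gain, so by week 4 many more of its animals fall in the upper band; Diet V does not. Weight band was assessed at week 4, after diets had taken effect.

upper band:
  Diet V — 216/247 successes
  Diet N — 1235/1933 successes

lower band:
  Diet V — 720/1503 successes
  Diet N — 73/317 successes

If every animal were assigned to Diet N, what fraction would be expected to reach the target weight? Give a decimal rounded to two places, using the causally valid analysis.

0.58

The week-4 weight band-specific comparison favours Diet V throughout, but the pooled figures favour Diet N. The question is whether to condition on week-4 weight band.
Week-4 weight band is downstream of the diet. One should not condition on a consequence of treatment, so the overall rates are the right comparison.
So P(outcome | do(Diet N)) is just the pooled rate for Diet N: 1308/2250 = 0.581.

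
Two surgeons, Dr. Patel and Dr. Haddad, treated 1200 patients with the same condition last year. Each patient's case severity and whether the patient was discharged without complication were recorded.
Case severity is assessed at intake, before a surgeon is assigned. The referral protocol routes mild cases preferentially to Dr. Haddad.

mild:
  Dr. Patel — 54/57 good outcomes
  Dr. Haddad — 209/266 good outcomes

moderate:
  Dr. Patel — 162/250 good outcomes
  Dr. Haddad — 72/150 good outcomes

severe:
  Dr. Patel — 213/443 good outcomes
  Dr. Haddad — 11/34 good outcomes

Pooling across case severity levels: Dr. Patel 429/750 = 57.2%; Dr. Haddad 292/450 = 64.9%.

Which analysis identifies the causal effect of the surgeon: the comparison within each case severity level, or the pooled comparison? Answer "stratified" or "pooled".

Here case severity is a common cause — it drives both which surgeon a case falls under and the outcome. The crude comparison mixes populations; the stratum-specific rates are the causally relevant ones.
Within each level — mild: 94.7% vs 78.6%; moderate: 64.8% vs 48.0%; severe: 48.1% vs 32.4% — Dr. Patel is higher every time.

stratified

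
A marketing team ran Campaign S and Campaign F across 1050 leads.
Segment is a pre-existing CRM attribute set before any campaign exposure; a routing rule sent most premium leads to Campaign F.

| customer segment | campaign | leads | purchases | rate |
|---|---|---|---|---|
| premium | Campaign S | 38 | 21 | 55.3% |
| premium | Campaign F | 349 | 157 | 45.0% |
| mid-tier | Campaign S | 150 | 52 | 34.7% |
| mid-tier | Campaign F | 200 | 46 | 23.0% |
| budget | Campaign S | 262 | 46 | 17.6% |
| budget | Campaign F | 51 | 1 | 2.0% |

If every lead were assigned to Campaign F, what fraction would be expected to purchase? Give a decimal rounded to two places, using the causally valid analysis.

The imbalance in customer segment arose from how leads were allocated, not from anything the campaign did; and customer segment independently affects the outcome. The pooled gap is confounded — condition on customer segment.
Standardising Campaign F to the population customer segment mix: 0.369·157/349 + 0.333·46/200 + 0.298·1/51 = 0.248.

0.25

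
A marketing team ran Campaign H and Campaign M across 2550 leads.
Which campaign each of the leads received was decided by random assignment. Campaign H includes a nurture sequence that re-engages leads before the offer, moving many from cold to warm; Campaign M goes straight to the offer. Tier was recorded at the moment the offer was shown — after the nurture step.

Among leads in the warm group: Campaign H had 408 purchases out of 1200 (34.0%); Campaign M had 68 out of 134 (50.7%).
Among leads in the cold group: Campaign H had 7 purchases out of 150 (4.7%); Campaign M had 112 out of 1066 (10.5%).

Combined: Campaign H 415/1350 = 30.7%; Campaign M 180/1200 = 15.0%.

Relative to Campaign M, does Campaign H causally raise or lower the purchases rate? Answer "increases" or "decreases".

Campaign M is higher inside every engagement tier stratum but Campaign H is higher in aggregate. Whether to stratify depends on how engagement tier relates to the campaign.
Engagement tier lies on the pathway campaign → engagement tier → outcome, so adjusting for it blocks the indirect effect. For the total causal effect of campaign, use the unadjusted pooled rates.
Pooled: Campaign H 30.7% vs Campaign M 15.0%; Campaign H is higher overall.

increases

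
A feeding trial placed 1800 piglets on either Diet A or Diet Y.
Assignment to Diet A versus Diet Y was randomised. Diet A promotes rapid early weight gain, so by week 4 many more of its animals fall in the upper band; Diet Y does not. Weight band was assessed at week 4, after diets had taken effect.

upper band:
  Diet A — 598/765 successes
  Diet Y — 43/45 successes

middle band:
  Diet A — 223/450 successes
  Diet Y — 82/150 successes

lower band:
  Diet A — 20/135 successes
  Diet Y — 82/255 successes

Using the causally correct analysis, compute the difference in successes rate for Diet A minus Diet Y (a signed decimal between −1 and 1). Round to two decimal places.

+0.16

The stratified and pooled comparisons disagree (Diet Y wins within each week-4 weight band; Diet A wins overall), so the answer turns on the causal role of week-4 weight band.
Week-4 weight band here is a post-treatment variable shaped by the diet; conditioning on it would introduce bias rather than remove it. The overall comparison is the causal one.
The causal difference is the pooled difference: 0.623 − 0.460 = +0.163.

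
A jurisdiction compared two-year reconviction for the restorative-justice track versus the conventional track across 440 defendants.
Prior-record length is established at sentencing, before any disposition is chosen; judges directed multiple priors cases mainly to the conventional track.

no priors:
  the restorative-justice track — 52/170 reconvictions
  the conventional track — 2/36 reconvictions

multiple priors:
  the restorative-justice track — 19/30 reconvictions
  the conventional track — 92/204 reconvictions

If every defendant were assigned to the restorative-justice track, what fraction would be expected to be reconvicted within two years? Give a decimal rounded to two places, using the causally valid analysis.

0.48

the conventional track is lower inside every prior-record length stratum but the restorative-justice track is lower in aggregate. Whether to stratify depends on how prior-record length relates to the disposition.
Here prior-record length is a common cause — it drives both which disposition a case falls under and the outcome. The crude comparison mixes populations; the stratum-specific rates are the causally relevant ones.
Standardising the restorative-justice track to the population prior-record length mix: 0.468·52/170 + 0.532·19/30 = 0.480.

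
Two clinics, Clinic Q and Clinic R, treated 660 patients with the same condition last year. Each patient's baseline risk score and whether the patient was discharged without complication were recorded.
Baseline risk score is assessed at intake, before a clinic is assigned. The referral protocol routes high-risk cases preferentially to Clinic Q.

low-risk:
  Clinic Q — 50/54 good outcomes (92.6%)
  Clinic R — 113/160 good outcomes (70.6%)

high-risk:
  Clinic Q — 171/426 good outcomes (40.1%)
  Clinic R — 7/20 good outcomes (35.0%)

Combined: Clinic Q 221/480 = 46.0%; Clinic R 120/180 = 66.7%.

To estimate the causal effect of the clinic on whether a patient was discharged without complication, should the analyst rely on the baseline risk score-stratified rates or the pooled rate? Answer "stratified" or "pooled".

Baseline risk score differs across clinics for reasons unrelated to any effect of the clinic itself, and it separately predicts the outcome — a classic confounder. We must compare within baseline risk score levels.
Within each level — low-risk: 92.6% vs 70.6%; high-risk: 40.1% vs 35.0% — Clinic Q is higher every time.

stratified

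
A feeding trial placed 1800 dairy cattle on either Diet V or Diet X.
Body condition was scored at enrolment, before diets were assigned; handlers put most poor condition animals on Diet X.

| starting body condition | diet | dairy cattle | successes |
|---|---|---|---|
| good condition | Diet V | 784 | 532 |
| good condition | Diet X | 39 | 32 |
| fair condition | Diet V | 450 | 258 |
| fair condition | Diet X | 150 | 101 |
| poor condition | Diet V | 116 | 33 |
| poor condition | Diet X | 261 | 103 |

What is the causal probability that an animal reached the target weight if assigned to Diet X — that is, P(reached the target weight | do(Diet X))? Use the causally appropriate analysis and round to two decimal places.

0.68

Starting body condition differs across diets for reasons unrelated to any effect of the diet itself, and it separately predicts the outcome — a classic confounder. We must compare within starting body condition levels.
Standardising Diet X to the population starting body condition mix: 0.457·32/39 + 0.333·101/150 + 0.209·103/261 = 0.682.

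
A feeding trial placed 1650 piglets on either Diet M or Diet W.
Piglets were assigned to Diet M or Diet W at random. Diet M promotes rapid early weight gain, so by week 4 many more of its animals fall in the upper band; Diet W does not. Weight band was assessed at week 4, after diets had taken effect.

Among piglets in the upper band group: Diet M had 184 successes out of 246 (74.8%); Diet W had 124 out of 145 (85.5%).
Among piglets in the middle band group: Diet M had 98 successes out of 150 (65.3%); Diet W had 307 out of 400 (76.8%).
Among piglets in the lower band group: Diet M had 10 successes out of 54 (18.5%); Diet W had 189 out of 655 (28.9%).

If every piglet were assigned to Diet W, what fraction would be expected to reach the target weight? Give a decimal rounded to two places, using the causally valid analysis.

0.52

Week-4 weight band lies on the pathway diet → week-4 weight band → outcome, so adjusting for it blocks the indirect effect. For the total causal effect of diet, use the unadjusted pooled rates.
So P(outcome | do(Diet W)) is just the pooled rate for Diet W: 620/1200 = 0.517.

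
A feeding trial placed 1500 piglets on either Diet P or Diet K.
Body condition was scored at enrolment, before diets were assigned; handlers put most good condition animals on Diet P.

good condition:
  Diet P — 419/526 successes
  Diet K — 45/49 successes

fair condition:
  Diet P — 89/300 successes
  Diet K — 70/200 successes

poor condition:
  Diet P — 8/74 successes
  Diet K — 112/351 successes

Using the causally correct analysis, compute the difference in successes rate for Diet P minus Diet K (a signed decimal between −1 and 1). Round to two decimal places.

-0.12

Starting body condition satisfies the back-door criterion: it is not a descendant of the diet, and it blocks the spurious path from diet to outcome. Adjusting for it (i.e., using the within-starting body condition rates) gives the causal effect.
Adjusting over the population distribution of starting body condition: 0.383·(0.797−0.918) + 0.333·(0.297−0.350) + 0.283·(0.108−0.319) = -0.124.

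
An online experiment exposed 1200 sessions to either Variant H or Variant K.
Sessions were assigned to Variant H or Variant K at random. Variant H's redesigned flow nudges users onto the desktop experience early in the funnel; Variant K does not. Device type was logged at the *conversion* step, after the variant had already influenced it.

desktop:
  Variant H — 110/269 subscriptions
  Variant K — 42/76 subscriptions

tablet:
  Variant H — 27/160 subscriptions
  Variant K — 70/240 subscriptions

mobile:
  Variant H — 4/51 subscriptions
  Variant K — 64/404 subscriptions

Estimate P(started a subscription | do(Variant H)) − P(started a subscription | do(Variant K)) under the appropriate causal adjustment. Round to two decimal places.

The stratified and pooled comparisons disagree (Variant K wins within each device type; Variant H wins overall), so the answer turns on the causal role of device type.
The distribution of device type is itself part of what the variant does — it is an intermediate outcome. Holding it fixed would remove that part of the effect; the total effect is the pooled difference.
The causal difference is the pooled difference: 0.294 − 0.244 = +0.049.

+0.05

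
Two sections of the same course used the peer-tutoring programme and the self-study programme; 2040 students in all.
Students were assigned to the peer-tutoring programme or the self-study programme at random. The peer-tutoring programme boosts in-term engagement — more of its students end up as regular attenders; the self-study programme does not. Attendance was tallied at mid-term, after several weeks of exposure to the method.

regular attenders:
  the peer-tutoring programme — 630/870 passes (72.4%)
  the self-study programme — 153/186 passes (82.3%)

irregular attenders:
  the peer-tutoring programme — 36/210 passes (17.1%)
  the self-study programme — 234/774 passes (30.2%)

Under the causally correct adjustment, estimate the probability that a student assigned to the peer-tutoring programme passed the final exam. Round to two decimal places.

Because the teaching method influences mid-term attendance, mid-term attendance is a post-treatment mediator, not a confounder. Stratifying on it would bias the estimate; the causal effect is the crude pooled difference.
So P(outcome | do(the peer-tutoring programme)) is just the pooled rate for the peer-tutoring programme: 666/1080 = 0.617.

0.62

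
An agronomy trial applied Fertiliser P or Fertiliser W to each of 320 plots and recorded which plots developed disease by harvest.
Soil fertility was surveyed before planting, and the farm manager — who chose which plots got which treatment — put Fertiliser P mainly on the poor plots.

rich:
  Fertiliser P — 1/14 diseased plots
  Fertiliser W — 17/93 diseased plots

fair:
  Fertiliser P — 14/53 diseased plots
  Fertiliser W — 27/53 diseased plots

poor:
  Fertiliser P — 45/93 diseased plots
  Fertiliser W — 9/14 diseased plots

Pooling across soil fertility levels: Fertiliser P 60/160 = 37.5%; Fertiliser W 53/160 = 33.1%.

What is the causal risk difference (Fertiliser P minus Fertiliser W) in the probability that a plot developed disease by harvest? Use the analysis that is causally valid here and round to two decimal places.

Since soil fertility is a pre-existing factor (not a product of the fertiliser) and it affects the outcome on its own, it is a confounder. The stratified rates, not the pooled rate, identify the causal effect.
Adjusting over the population distribution of soil fertility: 0.334·(0.071−0.183) + 0.331·(0.264−0.509) + 0.334·(0.484−0.643) = -0.172.

-0.17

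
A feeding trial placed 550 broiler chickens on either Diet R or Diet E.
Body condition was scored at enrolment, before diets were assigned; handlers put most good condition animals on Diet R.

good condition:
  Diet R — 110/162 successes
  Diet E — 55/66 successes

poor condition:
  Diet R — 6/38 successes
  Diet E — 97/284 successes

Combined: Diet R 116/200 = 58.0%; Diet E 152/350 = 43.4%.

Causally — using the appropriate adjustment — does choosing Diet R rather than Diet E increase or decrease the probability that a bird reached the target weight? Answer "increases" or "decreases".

Within every starting body condition level Diet E has the higher rate, yet pooled Diet R does — Simpson's reversal.
Nothing the diet does changes starting body condition; the imbalance is an allocation artefact. With starting body condition also predicting the outcome, the pooled figure is confounded, and the within-stratum comparison is the causal one.
Within each level — good condition: 67.9% vs 83.3%; poor condition: 15.8% vs 34.2% — Diet E is higher every time.

decreases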